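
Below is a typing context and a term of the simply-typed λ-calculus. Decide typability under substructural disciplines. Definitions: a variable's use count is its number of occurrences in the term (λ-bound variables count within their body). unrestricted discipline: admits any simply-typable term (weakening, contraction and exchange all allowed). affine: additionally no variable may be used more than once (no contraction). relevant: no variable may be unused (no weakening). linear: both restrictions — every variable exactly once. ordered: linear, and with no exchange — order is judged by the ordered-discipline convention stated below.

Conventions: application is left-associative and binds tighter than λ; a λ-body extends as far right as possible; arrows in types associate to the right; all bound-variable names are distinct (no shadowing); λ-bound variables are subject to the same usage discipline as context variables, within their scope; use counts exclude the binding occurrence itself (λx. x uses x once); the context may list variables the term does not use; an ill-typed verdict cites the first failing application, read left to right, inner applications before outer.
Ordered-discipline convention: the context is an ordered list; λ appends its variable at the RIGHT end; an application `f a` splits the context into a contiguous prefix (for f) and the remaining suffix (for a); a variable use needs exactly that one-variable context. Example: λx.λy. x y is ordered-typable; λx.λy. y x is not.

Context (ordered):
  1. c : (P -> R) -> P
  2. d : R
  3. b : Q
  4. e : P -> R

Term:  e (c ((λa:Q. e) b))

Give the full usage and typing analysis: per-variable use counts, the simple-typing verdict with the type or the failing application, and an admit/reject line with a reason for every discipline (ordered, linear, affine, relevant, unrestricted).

counts: c ×1; d ×0; b ×1; e ×2; a (λ-bound) ×0
uses in reading order: e, c, e, b
typing: well-typed at R
ordered ✗ (needs contraction — e ×2; needs weakening: d, a unused)
linear ✗ (needs contraction — e ×2; needs weakening: d, a unused)
affine ✗ (needs contraction — e ×2)
relevant ✗ (needs weakening: d, a unused)
unrestricted ✓ (typability at R is all that's needed)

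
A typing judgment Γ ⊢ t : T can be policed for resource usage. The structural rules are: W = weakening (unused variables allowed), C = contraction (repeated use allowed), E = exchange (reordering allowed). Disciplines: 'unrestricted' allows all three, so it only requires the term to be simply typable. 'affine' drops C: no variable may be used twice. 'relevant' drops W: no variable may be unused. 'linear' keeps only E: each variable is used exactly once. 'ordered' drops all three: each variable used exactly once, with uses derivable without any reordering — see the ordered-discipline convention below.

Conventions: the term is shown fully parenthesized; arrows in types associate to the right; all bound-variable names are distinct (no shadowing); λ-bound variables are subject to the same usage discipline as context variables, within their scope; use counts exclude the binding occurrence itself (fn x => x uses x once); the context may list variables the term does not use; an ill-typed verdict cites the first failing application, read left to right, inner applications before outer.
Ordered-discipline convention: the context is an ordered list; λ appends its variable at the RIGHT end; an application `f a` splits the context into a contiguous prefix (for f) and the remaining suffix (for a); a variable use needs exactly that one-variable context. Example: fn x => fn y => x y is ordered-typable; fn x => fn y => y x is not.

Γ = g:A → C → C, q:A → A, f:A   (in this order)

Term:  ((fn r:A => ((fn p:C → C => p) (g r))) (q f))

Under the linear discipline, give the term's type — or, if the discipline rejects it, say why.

term : C → C
use counts: g=1, q=1, f=1, r (bound)=1, p (bound)=1
order of uses: p, g, r, q, f
typing: well-typed at C → C
all disciplines: ordered ✓; linear ✓; affine ✓; relevant ✓; unrestricted ✓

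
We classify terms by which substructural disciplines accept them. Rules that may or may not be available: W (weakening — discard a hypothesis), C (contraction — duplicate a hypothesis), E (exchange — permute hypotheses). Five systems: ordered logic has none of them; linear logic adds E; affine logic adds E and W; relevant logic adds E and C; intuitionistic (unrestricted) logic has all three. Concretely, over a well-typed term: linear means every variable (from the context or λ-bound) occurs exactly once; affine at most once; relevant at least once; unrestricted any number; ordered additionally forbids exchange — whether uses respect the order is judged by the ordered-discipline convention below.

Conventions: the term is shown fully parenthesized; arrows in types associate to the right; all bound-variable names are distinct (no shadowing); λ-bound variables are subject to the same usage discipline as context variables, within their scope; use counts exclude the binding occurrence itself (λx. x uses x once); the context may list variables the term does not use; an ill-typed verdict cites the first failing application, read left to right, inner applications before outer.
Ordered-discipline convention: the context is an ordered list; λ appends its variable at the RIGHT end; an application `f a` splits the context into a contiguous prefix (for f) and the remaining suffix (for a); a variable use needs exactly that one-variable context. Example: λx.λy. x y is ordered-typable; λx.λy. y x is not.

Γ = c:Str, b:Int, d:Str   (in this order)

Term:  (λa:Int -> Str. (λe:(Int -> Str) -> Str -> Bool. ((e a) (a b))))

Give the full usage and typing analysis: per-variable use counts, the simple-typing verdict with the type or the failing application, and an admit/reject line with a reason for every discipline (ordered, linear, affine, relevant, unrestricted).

counts: c: 0×, b: 1×, d: 0×, a [bound]: 2×, e [bound]: 1×
order of uses: e, a, a, b
typing: ✓ — (Int -> Str) -> ((Int -> Str) -> Str -> Bool) -> Bool
ordered ✗ (needs contraction — a ×2; unused: c, d — weakening required)
linear ✗ (needs contraction — a ×2; unused: c, d — weakening required)
affine ✗ (needs contraction — a ×2)
relevant ✗ (unused: c, d — weakening required)
unrestricted ✓ (typability at (Int -> Str) -> ((Int -> Str) -> Str -> Bool) -> Bool is all that's needed)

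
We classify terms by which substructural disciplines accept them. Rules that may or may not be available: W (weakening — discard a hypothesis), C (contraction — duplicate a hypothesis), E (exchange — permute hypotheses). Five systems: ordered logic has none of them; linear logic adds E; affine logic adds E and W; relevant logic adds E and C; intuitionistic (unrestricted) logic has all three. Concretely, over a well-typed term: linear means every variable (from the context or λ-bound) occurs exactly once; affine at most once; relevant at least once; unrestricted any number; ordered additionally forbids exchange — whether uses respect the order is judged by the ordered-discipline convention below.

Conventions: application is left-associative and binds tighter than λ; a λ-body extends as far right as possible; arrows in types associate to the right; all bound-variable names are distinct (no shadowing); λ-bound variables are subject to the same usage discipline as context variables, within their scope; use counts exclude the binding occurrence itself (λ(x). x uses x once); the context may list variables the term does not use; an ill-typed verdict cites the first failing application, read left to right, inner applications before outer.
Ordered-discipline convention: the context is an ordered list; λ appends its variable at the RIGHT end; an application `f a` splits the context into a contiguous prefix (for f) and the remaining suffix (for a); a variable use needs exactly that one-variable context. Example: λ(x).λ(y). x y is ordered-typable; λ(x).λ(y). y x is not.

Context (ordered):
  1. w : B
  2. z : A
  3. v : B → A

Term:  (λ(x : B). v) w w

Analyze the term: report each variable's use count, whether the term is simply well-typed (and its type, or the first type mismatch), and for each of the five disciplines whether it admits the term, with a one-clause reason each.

variable uses: w: 2×; z: 0×; v: 1×; x (λ-bound): 0×
left-to-right use order: v, w, w
typing: well-typed — term : A
ordered: ✗ — uses contraction: w ×2; z, x never used (weakening)
linear: ✗ — uses contraction: w ×2; z, x never used (weakening)
affine: ✗ — uses contraction: w ×2
relevant: ✗ — z, x never used (weakening)
unrestricted: ✓ — well-typed at A; no restrictions here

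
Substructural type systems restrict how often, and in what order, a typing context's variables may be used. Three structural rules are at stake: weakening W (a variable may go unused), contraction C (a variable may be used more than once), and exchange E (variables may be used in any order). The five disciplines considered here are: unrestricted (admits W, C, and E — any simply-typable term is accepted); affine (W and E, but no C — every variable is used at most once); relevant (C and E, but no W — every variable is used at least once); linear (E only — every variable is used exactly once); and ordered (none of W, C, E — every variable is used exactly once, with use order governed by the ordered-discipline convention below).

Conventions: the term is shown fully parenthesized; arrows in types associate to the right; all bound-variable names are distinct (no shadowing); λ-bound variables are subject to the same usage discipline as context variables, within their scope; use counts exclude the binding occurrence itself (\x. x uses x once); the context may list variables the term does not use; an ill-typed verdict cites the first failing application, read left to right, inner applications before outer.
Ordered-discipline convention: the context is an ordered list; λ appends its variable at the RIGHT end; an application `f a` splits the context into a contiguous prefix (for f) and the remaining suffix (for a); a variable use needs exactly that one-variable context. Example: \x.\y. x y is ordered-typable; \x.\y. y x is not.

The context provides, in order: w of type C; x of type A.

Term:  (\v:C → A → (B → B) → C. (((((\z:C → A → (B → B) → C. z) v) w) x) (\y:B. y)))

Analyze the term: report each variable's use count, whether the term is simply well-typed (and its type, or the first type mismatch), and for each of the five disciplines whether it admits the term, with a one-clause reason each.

variable uses: w=1; x=1; v (bound)=1; z (bound)=1; y (bound)=1
use order (left to right): z, v, w, x, y
typing: well-typed at (C → A → (B → B) → C) → C
ordered: ✗ — use order z, v, w, x, y needs exchange
linear: ✓ — exactly-once usage across w, x, v, z, y
affine: ✓ — at most one use each (w, x, v, z, y)
relevant: ✓ — none of w, x, v, z, y goes unused
unrestricted: ✓ — typability at (C → A → (B → B) → C) → C is all that's needed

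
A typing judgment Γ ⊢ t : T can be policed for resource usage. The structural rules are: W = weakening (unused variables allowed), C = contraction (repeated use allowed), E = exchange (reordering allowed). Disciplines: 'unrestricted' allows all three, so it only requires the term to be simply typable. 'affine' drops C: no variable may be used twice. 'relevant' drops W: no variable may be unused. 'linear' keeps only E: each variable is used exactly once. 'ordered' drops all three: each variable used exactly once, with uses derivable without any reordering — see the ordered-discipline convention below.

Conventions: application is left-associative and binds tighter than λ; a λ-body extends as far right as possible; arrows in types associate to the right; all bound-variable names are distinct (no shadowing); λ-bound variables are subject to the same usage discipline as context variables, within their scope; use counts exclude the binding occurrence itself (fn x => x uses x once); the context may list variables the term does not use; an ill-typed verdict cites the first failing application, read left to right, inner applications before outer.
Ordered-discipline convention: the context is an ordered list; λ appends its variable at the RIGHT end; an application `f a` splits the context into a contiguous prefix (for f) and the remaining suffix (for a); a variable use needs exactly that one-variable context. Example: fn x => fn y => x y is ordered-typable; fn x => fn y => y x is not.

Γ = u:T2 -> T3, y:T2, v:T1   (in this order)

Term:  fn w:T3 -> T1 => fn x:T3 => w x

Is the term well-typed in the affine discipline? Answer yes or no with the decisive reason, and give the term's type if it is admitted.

yes — none of u, y, v, w, x used more than once; term : (T3 -> T1) -> T3 -> T1
variable uses: u: 0, y: 0, v: 0, w (bound): 1, x (bound): 1
left-to-right use order: w, x
typing: ✓ — (T3 -> T1) -> T3 -> T1
summary: ordered ✗ · linear ✗ · affine ✓ · relevant ✗ · unrestricted ✓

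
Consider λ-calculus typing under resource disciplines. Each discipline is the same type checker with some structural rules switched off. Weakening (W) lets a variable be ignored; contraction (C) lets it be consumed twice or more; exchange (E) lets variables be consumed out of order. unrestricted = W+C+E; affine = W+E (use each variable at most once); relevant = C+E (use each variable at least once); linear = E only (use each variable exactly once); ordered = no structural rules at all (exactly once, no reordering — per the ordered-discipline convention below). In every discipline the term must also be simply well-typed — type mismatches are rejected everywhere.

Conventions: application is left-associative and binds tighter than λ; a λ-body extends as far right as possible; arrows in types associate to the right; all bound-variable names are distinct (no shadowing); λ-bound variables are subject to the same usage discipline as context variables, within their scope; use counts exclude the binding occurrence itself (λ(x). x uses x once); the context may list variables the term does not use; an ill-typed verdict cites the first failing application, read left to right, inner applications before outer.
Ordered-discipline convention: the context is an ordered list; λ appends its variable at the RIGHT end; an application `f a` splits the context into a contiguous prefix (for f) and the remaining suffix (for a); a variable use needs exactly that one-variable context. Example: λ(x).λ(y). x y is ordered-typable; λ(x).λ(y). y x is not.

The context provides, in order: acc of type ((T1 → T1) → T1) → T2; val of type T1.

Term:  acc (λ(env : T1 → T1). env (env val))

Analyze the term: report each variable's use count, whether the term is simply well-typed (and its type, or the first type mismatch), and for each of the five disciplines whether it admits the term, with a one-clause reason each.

counts: acc: 1×; val: 1×; env (λ-bound): 2×
uses in reading order: acc, env, env, val
typing: well-typed at T2
ordered: ✗, needs contraction — env ×2
linear: ✗, needs contraction — env ×2
affine: ✗, needs contraction — env ×2
relevant: ✓, every one of acc, val, env appears
unrestricted: ✓, well-typed at T2; no restrictions here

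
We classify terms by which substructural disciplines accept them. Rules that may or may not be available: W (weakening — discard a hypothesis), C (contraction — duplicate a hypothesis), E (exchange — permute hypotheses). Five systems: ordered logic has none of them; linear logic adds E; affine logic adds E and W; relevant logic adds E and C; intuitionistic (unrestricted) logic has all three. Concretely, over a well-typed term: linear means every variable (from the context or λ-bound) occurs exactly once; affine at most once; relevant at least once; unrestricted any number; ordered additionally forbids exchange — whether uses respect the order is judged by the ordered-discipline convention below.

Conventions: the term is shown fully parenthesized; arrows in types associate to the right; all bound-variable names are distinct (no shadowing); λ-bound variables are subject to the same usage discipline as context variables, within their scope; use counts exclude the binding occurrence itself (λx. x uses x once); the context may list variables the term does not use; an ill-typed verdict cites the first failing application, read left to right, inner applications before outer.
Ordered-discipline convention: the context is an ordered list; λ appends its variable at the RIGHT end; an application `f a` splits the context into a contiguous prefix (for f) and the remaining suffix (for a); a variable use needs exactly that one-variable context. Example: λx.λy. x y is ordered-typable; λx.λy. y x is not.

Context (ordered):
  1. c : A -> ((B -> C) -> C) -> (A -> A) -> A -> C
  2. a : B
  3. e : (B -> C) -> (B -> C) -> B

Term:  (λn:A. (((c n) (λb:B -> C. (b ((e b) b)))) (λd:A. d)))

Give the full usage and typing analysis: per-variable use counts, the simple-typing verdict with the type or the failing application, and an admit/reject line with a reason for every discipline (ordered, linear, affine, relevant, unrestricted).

use counts: c: 1, a: 0, e: 1, n (λ-bound): 1, b (λ-bound): 3, d (λ-bound): 1
uses in reading order: c, n, b, e, b, b, d
typing: well-typed — term : A -> A -> C
ordered: ✗ — needs contraction — b ×3; a left unused
linear: ✗ — needs contraction — b ×3; a left unused
affine: ✗ — needs contraction — b ×3
relevant: ✗ — a left unused
unrestricted: ✓ — well-typed at A -> A -> C; no restrictions here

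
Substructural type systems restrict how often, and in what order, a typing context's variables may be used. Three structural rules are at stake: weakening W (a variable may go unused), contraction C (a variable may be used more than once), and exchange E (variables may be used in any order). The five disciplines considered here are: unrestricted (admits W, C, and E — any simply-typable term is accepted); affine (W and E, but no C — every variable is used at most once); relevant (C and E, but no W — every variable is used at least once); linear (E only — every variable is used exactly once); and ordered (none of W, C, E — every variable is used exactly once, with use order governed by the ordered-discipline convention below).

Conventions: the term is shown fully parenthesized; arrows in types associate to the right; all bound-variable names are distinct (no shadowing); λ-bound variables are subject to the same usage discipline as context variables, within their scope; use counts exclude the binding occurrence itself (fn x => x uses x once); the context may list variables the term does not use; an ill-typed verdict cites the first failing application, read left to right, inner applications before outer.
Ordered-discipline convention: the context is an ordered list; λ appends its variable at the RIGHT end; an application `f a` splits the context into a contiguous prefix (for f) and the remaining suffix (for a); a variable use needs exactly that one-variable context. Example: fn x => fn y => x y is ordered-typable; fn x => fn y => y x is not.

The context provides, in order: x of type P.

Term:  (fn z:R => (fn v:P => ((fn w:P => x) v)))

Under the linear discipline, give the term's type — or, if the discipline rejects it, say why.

not well-typed under linear — z, w left unused
use counts: x: 1, z [bound]: 0, v [bound]: 1, w [bound]: 0
left-to-right use order: x, v
typing: well-typed at R -> P -> P
summary: ordered ✗; linear ✗; affine ✓; relevant ✗; unrestricted ✓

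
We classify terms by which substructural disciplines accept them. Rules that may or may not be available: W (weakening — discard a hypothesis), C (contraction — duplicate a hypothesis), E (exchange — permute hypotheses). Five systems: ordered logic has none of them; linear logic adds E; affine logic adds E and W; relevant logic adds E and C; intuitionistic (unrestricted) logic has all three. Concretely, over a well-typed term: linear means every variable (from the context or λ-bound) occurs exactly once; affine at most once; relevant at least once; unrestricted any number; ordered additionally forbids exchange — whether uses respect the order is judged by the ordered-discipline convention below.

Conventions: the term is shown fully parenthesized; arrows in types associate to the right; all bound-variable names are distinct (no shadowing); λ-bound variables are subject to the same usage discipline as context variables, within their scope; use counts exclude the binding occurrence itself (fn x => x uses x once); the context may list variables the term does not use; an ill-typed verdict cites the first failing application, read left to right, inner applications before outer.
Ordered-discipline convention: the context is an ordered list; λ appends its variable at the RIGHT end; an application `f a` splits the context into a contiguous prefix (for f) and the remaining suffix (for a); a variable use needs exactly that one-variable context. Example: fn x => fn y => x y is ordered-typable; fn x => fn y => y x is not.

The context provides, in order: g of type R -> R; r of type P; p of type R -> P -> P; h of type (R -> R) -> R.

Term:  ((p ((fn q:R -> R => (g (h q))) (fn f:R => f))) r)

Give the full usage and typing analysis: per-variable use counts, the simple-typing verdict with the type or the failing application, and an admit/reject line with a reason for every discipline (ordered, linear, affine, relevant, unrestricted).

usage: g: 1×; r: 1×; p: 1×; h: 1×; q (bound): 1×; f (bound): 1×
use order (left to right): p, g, h, q, f, r
typing: ✓ — P
ordered: ✗ — no ordered split (uses run p, g, h, q, f, r)
linear: ✓ — single use per variable (g, r, p, h, q, f)
affine: ✓ — none of g, r, p, h, q, f used more than once
relevant: ✓ — every one of g, r, p, h, q, f appears
unrestricted: ✓ — type-checks (P) and nothing is barred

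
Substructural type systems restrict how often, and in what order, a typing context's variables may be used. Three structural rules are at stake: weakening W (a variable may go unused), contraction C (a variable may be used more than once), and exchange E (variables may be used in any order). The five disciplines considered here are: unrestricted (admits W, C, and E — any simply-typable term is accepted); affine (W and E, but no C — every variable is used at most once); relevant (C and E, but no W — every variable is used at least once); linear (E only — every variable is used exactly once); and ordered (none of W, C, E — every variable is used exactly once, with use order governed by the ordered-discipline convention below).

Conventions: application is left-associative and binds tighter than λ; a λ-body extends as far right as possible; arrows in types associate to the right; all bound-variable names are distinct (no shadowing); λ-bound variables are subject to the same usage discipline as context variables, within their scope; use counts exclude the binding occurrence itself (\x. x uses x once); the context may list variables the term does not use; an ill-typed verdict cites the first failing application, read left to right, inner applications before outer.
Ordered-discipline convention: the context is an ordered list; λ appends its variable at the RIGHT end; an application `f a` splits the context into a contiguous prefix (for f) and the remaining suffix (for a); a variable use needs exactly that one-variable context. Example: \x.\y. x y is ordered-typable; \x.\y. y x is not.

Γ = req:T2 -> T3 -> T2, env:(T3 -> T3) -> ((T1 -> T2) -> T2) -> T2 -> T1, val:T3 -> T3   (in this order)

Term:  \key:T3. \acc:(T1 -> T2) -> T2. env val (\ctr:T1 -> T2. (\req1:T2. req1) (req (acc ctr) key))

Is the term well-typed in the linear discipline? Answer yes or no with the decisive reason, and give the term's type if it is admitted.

yes — single use per variable (req, env, val, key, acc, ctr, req1); term : T3 -> ((T1 -> T2) -> T2) -> T2 -> T1
counts: req: 1; env: 1; val: 1; key [bound]: 1; acc [bound]: 1; ctr [bound]: 1; req1 [bound]: 1
left-to-right use order: env, val, req1, req, acc, ctr, key
typing: ✓ — T3 -> ((T1 -> T2) -> T2) -> T2 -> T1
per-discipline verdicts: ordered ✗, linear ✓, affine ✓, relevant ✓, unrestricted ✓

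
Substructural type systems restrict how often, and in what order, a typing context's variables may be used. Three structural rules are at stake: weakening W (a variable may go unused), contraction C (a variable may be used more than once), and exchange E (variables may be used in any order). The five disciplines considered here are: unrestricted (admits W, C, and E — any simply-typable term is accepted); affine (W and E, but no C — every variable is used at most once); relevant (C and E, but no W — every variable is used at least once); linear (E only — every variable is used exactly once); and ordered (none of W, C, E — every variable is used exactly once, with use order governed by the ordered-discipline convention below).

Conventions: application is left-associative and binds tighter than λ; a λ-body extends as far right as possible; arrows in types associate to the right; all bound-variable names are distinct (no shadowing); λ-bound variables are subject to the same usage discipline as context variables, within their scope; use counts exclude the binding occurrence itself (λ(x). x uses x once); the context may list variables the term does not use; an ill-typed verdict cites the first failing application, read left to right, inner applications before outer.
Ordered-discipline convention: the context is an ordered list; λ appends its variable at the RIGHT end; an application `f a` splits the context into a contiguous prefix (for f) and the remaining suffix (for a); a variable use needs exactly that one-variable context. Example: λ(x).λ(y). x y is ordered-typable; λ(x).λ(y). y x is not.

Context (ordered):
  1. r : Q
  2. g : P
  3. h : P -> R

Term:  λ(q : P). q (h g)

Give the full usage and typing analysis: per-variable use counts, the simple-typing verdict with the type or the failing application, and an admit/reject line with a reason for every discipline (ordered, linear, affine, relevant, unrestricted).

variable uses: r ×0, g ×1, h ×1, q [bound] ×1
use order (left to right): q, h, g
typing: ill-typed: non-arrow in function slot: P
ordered: ✗ — a type mismatch blocks all five
linear: ✗ — the type mismatch rejects it
affine: ✗ — not simply typable
relevant: ✗ — fails simple typing
unrestricted: ✗ — a type mismatch blocks all five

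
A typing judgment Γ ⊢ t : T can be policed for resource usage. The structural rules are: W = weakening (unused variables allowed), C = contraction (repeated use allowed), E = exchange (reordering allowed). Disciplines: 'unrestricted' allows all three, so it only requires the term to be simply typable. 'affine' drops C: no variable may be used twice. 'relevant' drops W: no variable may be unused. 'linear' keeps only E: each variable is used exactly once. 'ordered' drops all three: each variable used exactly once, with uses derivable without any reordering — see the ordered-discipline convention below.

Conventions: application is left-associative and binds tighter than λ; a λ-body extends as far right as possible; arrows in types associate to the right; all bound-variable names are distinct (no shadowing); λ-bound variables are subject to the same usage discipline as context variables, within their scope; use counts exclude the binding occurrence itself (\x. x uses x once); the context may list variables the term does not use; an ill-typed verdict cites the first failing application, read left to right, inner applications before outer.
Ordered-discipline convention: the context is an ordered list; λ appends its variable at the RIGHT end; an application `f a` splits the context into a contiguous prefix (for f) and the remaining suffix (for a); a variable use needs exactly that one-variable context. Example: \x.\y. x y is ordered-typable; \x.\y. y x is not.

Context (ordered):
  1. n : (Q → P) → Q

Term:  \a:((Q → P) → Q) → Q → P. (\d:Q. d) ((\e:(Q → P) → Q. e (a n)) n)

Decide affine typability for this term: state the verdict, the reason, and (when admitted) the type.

no — repeated use of n ×2
usage: n=2, a [bound]=1, d [bound]=1, e [bound]=1
uses in reading order: d, e, a, n, n
typing: well-typed — term : (((Q → P) → Q) → Q → P) → Q
across the five disciplines: ordered ✗ | linear ✗ | affine ✗ | relevant ✓ | unrestricted ✓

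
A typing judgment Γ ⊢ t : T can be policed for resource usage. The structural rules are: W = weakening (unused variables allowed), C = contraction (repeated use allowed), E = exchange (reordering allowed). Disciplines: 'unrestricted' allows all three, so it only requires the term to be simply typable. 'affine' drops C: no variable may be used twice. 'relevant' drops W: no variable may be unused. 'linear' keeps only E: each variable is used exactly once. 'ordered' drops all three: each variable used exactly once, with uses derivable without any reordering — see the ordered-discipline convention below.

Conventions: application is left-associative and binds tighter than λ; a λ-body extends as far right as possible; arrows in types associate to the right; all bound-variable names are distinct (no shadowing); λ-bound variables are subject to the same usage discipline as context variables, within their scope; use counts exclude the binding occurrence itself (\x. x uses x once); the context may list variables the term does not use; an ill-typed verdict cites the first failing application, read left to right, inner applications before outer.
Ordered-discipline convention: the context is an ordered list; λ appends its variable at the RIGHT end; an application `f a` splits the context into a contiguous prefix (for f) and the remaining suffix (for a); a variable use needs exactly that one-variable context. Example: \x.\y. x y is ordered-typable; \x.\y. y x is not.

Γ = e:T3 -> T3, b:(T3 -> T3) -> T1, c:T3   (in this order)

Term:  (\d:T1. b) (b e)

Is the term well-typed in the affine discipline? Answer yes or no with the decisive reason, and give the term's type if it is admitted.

no — b ×2 used more than once (contraction)
variable uses: e: 1, b: 2, c: 0, d [bound]: 0
order of uses: b, b, e
typing: the term checks, with type (T3 -> T3) -> T1
summary: ordered ✗ | linear ✗ | affine ✗ | relevant ✗ | unrestricted ✓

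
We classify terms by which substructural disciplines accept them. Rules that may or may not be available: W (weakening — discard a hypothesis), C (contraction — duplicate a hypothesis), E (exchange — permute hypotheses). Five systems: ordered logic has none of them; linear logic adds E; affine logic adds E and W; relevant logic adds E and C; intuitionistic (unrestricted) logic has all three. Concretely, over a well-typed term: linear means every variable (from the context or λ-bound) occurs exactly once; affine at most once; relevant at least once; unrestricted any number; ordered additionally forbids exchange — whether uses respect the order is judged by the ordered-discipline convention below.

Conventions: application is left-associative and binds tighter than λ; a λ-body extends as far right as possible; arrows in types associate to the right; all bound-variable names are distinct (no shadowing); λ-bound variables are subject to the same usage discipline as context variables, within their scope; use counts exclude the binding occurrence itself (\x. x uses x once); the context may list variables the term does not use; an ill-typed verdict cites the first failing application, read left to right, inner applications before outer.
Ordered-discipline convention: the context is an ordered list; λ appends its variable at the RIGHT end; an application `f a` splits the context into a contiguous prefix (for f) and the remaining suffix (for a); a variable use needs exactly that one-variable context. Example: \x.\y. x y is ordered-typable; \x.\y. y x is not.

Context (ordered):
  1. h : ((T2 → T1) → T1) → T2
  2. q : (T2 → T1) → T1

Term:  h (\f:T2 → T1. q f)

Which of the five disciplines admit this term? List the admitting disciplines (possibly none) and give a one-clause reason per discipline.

admitting disciplines: ordered, linear, affine, relevant, unrestricted
variable uses: h ×1; q ×1; f (bound) ×1
use order (left to right): h, q, f
typing: well-typed at T2
ordered: ✓, single-use (h, q, f), ordered derivation ok
linear: ✓, each of h, q, f used exactly once
affine: ✓, at most one use each (h, q, f)
relevant: ✓, at least one use each (h, q, f)
unrestricted: ✓, well-typed at T2; no restrictions here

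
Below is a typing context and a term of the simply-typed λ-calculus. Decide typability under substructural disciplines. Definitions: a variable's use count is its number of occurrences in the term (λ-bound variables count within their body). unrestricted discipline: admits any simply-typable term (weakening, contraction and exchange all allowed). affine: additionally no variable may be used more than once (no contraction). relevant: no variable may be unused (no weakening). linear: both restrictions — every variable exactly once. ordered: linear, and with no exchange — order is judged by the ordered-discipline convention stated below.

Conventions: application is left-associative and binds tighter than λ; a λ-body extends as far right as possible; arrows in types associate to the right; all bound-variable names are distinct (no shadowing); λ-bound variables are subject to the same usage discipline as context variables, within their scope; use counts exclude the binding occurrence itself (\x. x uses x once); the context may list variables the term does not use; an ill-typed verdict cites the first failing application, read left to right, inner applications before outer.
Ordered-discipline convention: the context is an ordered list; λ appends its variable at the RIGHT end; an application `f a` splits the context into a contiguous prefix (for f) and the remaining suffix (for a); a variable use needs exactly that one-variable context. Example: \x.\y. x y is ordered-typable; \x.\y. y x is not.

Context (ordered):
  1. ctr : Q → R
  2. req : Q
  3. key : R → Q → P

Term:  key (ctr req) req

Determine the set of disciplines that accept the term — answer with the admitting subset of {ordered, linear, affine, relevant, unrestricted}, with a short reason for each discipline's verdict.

admitted in: relevant, unrestricted
usage: ctr=1, req=2, key=1
use order (left to right): key, ctr, req, req
typing: the term checks, with type P
ordered ✗ (repeated use of req ×2)
linear ✗ (repeated use of req ×2)
affine ✗ (repeated use of req ×2)
relevant ✓ (every one of ctr, req, key appears)
unrestricted ✓ (typability at P is all that's needed)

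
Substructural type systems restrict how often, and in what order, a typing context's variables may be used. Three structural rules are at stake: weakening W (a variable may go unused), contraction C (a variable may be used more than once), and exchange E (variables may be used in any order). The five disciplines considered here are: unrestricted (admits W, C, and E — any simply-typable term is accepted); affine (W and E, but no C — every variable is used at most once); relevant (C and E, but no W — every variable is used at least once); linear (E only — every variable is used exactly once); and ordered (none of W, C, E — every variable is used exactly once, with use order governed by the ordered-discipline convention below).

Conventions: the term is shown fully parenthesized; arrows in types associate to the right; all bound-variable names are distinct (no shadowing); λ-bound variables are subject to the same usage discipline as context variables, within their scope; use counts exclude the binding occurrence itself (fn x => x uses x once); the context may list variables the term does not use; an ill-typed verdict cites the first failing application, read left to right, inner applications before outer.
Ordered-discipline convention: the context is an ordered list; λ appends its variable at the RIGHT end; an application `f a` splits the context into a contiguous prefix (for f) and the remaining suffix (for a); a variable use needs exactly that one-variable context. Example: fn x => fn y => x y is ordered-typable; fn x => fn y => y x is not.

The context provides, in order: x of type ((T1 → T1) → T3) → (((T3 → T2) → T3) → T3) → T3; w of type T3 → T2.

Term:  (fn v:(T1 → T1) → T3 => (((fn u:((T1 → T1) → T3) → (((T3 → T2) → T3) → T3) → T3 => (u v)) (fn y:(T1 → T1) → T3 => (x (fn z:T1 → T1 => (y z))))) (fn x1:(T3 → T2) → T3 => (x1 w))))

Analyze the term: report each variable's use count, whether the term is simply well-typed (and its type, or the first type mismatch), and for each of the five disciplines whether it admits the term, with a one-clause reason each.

usage: x: 1, w: 1, v (λ-bound): 1, u (λ-bound): 1, y (λ-bound): 1, z (λ-bound): 1, x1 (λ-bound): 1
order of uses: u, v, x, y, z, x1, w
typing: the term checks, with type ((T1 → T1) → T3) → T3
ordered: ✗ — no ordered split (uses run u, v, x, y, z, x1, w)
linear: ✓ — exactly-once usage across x, w, v, u, y, z, x1
affine: ✓ — none of x, w, v, u, y, z, x1 used more than once
relevant: ✓ — x, w, v, u, y, z, x1: all used, weakening unneeded
unrestricted: ✓ — well-typed at ((T1 → T1) → T3) → T3; no restrictions here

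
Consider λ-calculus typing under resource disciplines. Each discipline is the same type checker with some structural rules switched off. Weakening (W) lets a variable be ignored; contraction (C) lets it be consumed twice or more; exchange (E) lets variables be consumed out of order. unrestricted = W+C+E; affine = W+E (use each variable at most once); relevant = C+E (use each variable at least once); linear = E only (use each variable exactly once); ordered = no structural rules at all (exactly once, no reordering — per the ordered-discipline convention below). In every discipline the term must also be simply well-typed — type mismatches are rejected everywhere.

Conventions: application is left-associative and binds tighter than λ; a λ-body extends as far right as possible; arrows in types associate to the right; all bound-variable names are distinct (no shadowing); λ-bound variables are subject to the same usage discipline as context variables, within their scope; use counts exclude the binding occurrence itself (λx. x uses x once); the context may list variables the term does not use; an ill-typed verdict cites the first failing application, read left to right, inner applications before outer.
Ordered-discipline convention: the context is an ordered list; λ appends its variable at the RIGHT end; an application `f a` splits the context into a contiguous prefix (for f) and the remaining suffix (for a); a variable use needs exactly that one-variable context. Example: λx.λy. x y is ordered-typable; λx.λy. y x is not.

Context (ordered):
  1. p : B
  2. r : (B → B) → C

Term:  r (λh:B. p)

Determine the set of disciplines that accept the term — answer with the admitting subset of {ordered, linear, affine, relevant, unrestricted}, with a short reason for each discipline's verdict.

accepted by: affine, unrestricted
variable uses: p=1, r=1, h (λ-bound)=0
use order (left to right): r, p
typing: well-typed at C
ordered: ✗ — needs weakening: h unused
linear: ✗ — needs weakening: h unused
affine: ✓ — none of p, r, h used more than once
relevant: ✗ — needs weakening: h unused
unrestricted: ✓ — simply typable at C; W, C, E all held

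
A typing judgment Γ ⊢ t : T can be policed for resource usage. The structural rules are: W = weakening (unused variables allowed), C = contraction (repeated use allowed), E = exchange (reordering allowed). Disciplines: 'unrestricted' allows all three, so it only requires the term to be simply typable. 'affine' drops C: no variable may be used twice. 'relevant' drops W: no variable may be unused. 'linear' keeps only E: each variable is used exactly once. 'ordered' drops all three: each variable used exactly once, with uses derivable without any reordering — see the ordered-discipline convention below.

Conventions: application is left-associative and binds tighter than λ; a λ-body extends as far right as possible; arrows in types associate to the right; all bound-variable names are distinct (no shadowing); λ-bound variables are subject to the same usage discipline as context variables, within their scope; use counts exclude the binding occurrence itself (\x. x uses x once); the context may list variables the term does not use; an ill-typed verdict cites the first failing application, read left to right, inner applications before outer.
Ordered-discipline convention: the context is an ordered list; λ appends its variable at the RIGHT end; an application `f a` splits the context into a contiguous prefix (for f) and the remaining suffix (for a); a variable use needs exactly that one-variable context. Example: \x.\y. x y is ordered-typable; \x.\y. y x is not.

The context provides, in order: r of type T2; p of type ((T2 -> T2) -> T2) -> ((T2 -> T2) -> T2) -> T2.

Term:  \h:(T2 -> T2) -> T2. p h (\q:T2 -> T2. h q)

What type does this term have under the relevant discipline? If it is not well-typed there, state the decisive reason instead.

not well-typed under relevant — r left unused
counts: r=0; p=1; h (λ-bound)=2; q (λ-bound)=1
use order (left to right): p, h, h, q
typing: well-typed — term : ((T2 -> T2) -> T2) -> T2
summary: ordered ✗ | linear ✗ | affine ✗ | relevant ✗ | unrestricted ✓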